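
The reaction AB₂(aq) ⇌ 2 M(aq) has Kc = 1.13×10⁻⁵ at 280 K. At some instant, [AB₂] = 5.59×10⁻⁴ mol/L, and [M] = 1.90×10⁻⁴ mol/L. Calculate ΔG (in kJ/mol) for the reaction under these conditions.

Qc = [M]² / [AB₂] = (1.90×10⁻⁴)² / (5.59×10⁻⁴) = 6.46×10⁻⁵
ΔG = RT ln(Qc/Kc) = (8.314 J mol⁻¹ K⁻¹)(280 K) × ln(6.46×10⁻⁵/1.13×10⁻⁵)
   = (2.328 kJ/mol)(1.743) = 4.06 kJ/mol
ΔG > 0, so the forward reaction is non-spontaneous (proceeds in reverse).

ΔG = 4.06 kJ/mol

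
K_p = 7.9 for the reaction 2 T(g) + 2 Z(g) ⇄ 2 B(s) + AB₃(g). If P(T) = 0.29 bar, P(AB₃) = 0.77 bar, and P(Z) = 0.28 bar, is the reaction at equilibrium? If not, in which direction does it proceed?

reverse (toward reactants)

(B is a pure solid — omitted from Q_p.)
Q_p = P(AB₃) / (P(T)²·P(Z)²) = (0.77) / ((0.29)²·(0.28)²) = 120
Q_p = 120 > K_p = 7.9, so the reverse reaction proceeds.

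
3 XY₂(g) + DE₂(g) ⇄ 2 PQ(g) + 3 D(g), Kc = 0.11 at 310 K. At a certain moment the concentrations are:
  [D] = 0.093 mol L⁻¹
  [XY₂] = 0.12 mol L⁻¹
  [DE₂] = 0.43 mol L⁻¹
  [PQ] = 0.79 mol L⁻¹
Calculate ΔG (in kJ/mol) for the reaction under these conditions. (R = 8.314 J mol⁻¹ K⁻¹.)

ΔG = 4.68 kJ/mol

Qc = [PQ]²·[D]³ / ([XY₂]³·[DE₂]) = (0.79)²·(0.093)³ / ((0.12)³·(0.43)) = 0.676
ΔG = RT ln(Qc/Kc) = (8.314 J mol⁻¹ K⁻¹)(310 K) × ln(0.676/0.11)
   = (2.577 kJ/mol)(1.816) = 4.68 kJ/mol
ΔG > 0, so the forward reaction is non-spontaneous (proceeds in reverse).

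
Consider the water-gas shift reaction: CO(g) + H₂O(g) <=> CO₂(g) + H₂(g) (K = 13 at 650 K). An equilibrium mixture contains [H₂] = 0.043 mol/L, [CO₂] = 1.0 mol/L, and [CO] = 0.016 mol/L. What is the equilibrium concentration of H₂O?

[H₂O] = 0.21 mol/L

At equilibrium, K = [CO₂]·[H₂] / ([CO]·[H₂O]) = 13.
(1.0)·(0.043) / ((0.016)·([H₂O])) = 13
[H₂O] = 0.207 = 0.21 mol/L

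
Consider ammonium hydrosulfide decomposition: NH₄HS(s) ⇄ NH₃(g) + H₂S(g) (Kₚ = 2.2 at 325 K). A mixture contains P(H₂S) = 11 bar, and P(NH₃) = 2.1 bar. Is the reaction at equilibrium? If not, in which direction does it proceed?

to the left

(NH₄HS is a pure solid — omitted from Qₚ.)
Qₚ = P(NH₃)·P(H₂S) = (2.1)·(11) = 23
Qₚ = 23 > Kₚ = 2.2, so the reverse reaction proceeds.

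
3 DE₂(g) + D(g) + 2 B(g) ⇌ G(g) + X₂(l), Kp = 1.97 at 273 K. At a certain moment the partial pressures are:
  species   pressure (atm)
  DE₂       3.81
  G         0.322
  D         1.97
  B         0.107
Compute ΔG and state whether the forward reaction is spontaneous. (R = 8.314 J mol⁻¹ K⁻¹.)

(X₂ is a pure liquid — omitted from Qp.)
Qp = P(G) / (P(DE₂)³·P(D)·P(B)²) = (0.322) / ((3.81)³·(1.97)·(0.107)²) = 0.258
ΔG = RT ln(Qp/Kp) = (8.314 J mol⁻¹ K⁻¹)(273 K) × ln(0.258/1.97)
   = (2.270 kJ/mol)(-2.033) = -4.61 kJ/mol
ΔG < 0, so the forward reaction is spontaneous (proceeds forward).

ΔG = -4.61 kJ/mol; the forward reaction is spontaneous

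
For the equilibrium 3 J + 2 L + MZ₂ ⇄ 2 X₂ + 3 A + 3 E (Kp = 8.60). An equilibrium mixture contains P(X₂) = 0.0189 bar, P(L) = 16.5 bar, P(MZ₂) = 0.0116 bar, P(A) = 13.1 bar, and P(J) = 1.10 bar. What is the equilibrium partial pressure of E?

At equilibrium, Kp = P(X₂)²·P(A)³·P(E)³ / (P(J)³·P(L)²·P(MZ₂)) = 8.60.
(0.0189)²·(13.1)³·(P(E))³ / ((1.10)³·(16.5)²·(0.0116)) = 8.60
P(E)³ = 45.0 ⇒ P(E) = 3.56 bar

P(E) = 3.56 bar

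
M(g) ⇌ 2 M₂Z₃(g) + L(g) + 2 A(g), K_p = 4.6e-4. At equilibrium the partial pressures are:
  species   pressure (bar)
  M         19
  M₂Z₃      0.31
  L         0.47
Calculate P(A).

P(A) = 0.44 bar

At equilibrium, K_p = P(M₂Z₃)²·P(L)·P(A)² / P(M) = 4.6e-4.
(0.31)²·(0.47)·(P(A))² / (19) = 4.6e-4
P(A)² = 0.194 ⇒ P(A) = 0.44 bar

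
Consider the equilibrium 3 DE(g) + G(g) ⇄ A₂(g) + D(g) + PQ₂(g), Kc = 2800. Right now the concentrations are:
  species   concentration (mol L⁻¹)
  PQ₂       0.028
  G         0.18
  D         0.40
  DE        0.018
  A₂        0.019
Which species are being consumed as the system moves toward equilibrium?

Qc = [A₂]·[D]·[PQ₂] / ([DE]³·[G]) = (0.019)·(0.40)·(0.028) / ((0.018)³·(0.18)) = 200
Qc = 200 < Kc = 2800: net forward reaction.

DE, G (reactants)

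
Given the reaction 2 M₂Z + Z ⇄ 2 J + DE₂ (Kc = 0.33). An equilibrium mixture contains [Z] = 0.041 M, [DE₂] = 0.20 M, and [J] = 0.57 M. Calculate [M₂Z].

[M₂Z] = 2.2 M

At equilibrium, Kc = [J]²·[DE₂] / ([M₂Z]²·[Z]) = 0.33.
(0.57)²·(0.20) / (([M₂Z])²·(0.041)) = 0.33
[M₂Z]² = 4.80 ⇒ [M₂Z] = 2.2 M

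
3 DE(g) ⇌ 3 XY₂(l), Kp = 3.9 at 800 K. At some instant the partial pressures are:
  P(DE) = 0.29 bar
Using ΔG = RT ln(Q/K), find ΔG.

(XY₂ is a pure liquid — omitted from Qp.)
Qp = 1 / P(DE)³ = 1 / (0.29)³ = 41.0
ΔG = RT ln(Qp/Kp) = (8.314 J mol⁻¹ K⁻¹)(800 K) × ln(41.0/3.9)
   = (6.651 kJ/mol)(2.353) = 15.6 kJ/mol
ΔG > 0, so the forward reaction is non-spontaneous (proceeds in reverse).

ΔG = 15.6 kJ/mol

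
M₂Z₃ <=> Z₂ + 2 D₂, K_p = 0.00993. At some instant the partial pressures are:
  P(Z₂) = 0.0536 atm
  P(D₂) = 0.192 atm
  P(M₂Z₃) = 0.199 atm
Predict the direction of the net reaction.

neither direction; the system is at equilibrium

Q_p = P(Z₂)·P(D₂)² / P(M₂Z₃) = (0.0536)·(0.192)² / (0.199) = 0.00993
Q_p = 0.00993 = K_p, so the system is already at equilibrium.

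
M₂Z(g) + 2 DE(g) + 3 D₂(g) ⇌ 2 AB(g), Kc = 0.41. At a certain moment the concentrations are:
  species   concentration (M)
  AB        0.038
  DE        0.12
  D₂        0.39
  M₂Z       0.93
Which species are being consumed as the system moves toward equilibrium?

AB (products)

Qc = [AB]² / ([M₂Z]·[DE]²·[D₂]³) = (0.038)² / ((0.93)·(0.12)²·(0.39)³) = 1.8
Qc = 1.8 > Kc = 0.41: net reverse reaction.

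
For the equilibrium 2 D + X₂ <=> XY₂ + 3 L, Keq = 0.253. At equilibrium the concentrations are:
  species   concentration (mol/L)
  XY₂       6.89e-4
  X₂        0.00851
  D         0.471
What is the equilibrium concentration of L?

At equilibrium, Keq = [XY₂]·[L]³ / ([D]²·[X₂]) = 0.253.
(6.89e-4)·([L])³ / ((0.471)²·(0.00851)) = 0.253
[L]³ = 0.693 ⇒ [L] = 0.885 mol/L

[L] = 0.885 mol/L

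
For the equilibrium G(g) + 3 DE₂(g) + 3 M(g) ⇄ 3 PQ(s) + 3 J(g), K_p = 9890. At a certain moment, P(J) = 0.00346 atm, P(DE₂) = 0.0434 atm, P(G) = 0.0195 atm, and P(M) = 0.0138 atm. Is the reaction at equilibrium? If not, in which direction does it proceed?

neither direction; the system is at equilibrium

(PQ is a pure solid — omitted from Q_p.)
Q_p = P(J)³ / (P(G)·P(DE₂)³·P(M)³) = (0.00346)³ / ((0.0195)·(0.0434)³·(0.0138)³) = 9890
Q_p = 9890 = K_p, so the system is already at equilibrium.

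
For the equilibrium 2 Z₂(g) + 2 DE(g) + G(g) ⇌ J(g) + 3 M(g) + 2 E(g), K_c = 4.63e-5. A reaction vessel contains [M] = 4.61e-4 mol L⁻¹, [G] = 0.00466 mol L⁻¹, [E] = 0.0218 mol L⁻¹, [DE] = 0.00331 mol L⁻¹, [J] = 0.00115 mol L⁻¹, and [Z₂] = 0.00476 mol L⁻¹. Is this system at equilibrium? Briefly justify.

Q_c = [J]·[M]³·[E]² / ([Z₂]²·[DE]²·[G]) = (0.00115)·(4.61e-4)³·(0.0218)² / ((0.00476)²·(0.00331)²·(0.00466)) = 4.63e-5
Q_c = 4.63e-5 = K_c; the system is at equilibrium.

yes, at equilibrium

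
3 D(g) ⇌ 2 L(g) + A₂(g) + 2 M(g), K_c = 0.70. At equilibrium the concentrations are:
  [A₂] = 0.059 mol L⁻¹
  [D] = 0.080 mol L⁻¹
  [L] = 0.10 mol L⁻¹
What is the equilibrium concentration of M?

At equilibrium, K_c = [L]²·[A₂]·[M]² / [D]³ = 0.70.
(0.10)²·(0.059)·([M])² / (0.080)³ = 0.70
[M]² = 0.607 ⇒ [M] = 0.78 mol L⁻¹

[M] = 0.78 mol L⁻¹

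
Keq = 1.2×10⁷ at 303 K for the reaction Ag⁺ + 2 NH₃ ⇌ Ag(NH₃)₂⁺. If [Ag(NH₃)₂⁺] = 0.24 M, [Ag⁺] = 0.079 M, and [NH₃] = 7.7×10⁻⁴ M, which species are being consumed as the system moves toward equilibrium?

Ag⁺, NH₃ (reactants)

Q = [Ag(NH₃)₂⁺] / ([Ag⁺]·[NH₃]²) = (0.24) / ((0.079)·(7.7×10⁻⁴)²) = 5.1×10⁶
Q = 5.1×10⁶ < Keq = 1.2×10⁷: net forward reaction.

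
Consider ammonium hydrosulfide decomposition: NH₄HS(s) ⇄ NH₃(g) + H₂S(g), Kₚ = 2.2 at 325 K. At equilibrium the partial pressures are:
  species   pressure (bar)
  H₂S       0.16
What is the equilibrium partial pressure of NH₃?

(NH₄HS is a pure solid — omitted from Kₚ.)
At equilibrium, Kₚ = P(NH₃)·P(H₂S) = 2.2.
(P(NH₃))·(0.16) = 2.2
P(NH₃) = 13.7 = 14 bar

P(NH₃) = 14 bar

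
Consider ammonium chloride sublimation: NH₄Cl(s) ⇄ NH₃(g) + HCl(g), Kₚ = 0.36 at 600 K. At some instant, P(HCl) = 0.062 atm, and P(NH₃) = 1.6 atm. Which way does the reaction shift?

to the right

(NH₄Cl is a pure solid — omitted from Qₚ.)
Qₚ = P(NH₃)·P(HCl) = (1.6)·(0.062) = 0.099
Qₚ = 0.099 < Kₚ = 0.36, so the forward reaction proceeds.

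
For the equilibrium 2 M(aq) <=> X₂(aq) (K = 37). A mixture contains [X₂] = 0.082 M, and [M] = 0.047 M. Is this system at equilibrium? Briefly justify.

Q = [X₂] / [M]² = (0.082) / (0.047)² = 37
Q = 37 = K; the system is at equilibrium.

yes, at equilibrium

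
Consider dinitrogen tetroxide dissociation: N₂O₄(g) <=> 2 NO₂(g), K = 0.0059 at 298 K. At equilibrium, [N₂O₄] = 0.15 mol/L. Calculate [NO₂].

[NO₂] = 0.030 mol/L

At equilibrium, K = [NO₂]² / [N₂O₄] = 0.0059.
([NO₂])² / (0.15) = 0.0059
[NO₂]² = 8.85×10⁻⁴ ⇒ [NO₂] = 0.030 mol/L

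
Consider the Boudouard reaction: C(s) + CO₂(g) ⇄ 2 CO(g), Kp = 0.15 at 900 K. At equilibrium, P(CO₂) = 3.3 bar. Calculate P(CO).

(C is a pure solid — omitted from Kp.)
At equilibrium, Kp = P(CO)² / P(CO₂) = 0.15.
(P(CO))² / (3.3) = 0.15
P(CO)² = 0.495 ⇒ P(CO) = 0.70 bar

P(CO) = 0.70 bar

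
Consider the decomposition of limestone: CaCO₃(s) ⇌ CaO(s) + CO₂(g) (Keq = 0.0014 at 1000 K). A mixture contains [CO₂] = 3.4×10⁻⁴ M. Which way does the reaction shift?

(CaCO₃, CaO are pure solids — omitted from Q.)
Q = [CO₂] = 3.4×10⁻⁴
Q = 3.4×10⁻⁴ < Keq = 0.0014, so the forward reaction proceeds.

in the forward direction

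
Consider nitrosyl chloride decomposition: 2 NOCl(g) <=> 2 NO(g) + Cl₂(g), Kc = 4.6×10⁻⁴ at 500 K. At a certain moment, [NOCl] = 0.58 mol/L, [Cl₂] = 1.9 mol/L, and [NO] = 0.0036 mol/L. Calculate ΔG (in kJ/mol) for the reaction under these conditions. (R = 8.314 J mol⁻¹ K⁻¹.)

ΔG = -7.64 kJ/mol

Qc = [NO]²·[Cl₂] / [NOCl]² = (0.0036)²·(1.9) / (0.58)² = 7.32×10⁻⁵
ΔG = RT ln(Qc/Kc) = (8.314 J mol⁻¹ K⁻¹)(500 K) × ln(7.32×10⁻⁵/4.6×10⁻⁴)
   = (4.157 kJ/mol)(-1.838) = -7.64 kJ/mol
ΔG < 0, so the forward reaction is spontaneous (proceeds forward).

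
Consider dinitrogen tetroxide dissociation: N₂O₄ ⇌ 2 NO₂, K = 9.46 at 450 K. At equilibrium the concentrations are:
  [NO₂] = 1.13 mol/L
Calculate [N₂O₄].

At equilibrium, K = [NO₂]² / [N₂O₄] = 9.46.
(1.13)² / ([N₂O₄]) = 9.46
[N₂O₄] = 0.135 mol/L

[N₂O₄] = 0.135 mol/L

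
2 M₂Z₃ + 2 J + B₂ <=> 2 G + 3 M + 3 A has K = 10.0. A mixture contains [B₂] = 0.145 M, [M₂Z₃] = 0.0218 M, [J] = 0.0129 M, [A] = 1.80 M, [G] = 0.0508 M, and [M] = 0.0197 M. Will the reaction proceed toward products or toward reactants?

Q = [G]²·[M]³·[A]³ / ([M₂Z₃]²·[J]²·[B₂]) = (0.0508)²·(0.0197)³·(1.80)³ / ((0.0218)²·(0.0129)²·(0.145)) = 10.0
Q = 10.0 = K, so the system is already at equilibrium.

at equilibrium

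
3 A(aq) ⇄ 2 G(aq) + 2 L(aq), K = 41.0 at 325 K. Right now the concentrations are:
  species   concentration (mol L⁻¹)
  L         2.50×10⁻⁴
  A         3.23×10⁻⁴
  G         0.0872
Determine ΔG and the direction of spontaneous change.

Q = [G]²·[L]² / [A]³ = (0.0872)²·(2.50×10⁻⁴)² / (3.23×10⁻⁴)³ = 14.1
ΔG = RT ln(Q/K) = (8.314 J mol⁻¹ K⁻¹)(325 K) × ln(14.1/41.0)
   = (2.702 kJ/mol)(-1.067) = -2.88 kJ/mol
ΔG < 0, so the forward reaction is spontaneous (proceeds forward).

ΔG = -2.88 kJ/mol; the forward reaction is spontaneous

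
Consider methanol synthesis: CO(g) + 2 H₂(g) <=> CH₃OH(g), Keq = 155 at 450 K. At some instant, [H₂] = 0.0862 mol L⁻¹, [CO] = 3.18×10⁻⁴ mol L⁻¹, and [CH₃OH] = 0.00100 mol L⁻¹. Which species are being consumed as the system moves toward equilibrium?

Q = [CH₃OH] / ([CO]·[H₂]²) = (0.00100) / ((3.18×10⁻⁴)·(0.0862)²) = 423
Q = 423 > Keq = 155: net reverse reaction.

CH₃OH (products)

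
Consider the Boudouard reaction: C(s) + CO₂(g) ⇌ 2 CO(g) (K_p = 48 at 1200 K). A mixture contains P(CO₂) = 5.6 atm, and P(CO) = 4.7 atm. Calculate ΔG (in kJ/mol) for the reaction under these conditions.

(C is a pure solid — omitted from Q_p.)
Q_p = P(CO)² / P(CO₂) = (4.7)² / (5.6) = 3.94
ΔG = RT ln(Q_p/K_p) = (8.314 J mol⁻¹ K⁻¹)(1200 K) × ln(3.94/48)
   = (9.977 kJ/mol)(-2.500) = -24.9 kJ/mol
ΔG < 0, so the forward reaction is spontaneous (proceeds forward).

ΔG = -24.9 kJ/mol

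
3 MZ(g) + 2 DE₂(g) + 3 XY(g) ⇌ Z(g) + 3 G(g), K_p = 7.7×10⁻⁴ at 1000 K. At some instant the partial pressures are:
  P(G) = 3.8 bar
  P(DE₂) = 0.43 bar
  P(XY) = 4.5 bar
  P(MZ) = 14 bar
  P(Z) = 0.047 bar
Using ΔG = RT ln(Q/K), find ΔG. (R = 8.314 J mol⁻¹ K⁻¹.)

ΔG = -21.8 kJ/mol

Q_p = P(Z)·P(G)³ / (P(MZ)³·P(DE₂)²·P(XY)³) = (0.047)·(3.8)³ / ((14)³·(0.43)²·(4.5)³) = 5.58×10⁻⁵
ΔG = RT ln(Q_p/K_p) = (8.314 J mol⁻¹ K⁻¹)(1000 K) × ln(5.58×10⁻⁵/7.7×10⁻⁴)
   = (8.314 kJ/mol)(-2.625) = -21.8 kJ/mol
ΔG < 0, so the forward reaction is spontaneous (proceeds forward).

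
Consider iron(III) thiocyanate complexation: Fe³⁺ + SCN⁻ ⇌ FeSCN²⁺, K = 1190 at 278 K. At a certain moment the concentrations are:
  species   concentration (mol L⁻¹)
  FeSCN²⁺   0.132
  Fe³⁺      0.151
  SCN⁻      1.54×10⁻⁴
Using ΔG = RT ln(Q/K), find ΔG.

ΔG = 3.61 kJ/mol

Q = [FeSCN²⁺] / ([Fe³⁺]·[SCN⁻]) = (0.132) / ((0.151)·(1.54×10⁻⁴)) = 5680
ΔG = RT ln(Q/K) = (8.314 J mol⁻¹ K⁻¹)(278 K) × ln(5680/1190)
   = (2.311 kJ/mol)(1.563) = 3.61 kJ/mol
ΔG > 0, so the forward reaction is non-spontaneous (proceeds in reverse).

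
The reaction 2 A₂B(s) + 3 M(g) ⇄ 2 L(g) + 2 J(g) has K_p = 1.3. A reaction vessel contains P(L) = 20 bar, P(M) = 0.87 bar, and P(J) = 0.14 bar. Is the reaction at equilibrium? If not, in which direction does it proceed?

toward reactants

(A₂B is a pure solid — omitted from Q_p.)
Q_p = P(L)²·P(J)² / P(M)³ = (20)²·(0.14)² / (0.87)³ = 12
Q_p = 12 > K_p = 1.3, so the reverse reaction proceeds.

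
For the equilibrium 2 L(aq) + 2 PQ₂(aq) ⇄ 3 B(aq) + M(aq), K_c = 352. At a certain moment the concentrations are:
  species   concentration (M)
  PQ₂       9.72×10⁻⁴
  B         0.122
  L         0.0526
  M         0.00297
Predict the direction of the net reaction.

toward reactants

Q_c = [B]³·[M] / ([L]²·[PQ₂]²) = (0.122)³·(0.00297) / ((0.0526)²·(9.72×10⁻⁴)²) = 2060
Q_c = 2060 > K_c = 352, so the reverse reaction proceeds.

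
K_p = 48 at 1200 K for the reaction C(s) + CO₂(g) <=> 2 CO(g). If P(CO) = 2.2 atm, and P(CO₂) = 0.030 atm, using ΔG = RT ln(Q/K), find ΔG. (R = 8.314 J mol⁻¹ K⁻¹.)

(C is a pure solid — omitted from Q_p.)
Q_p = P(CO)² / P(CO₂) = (2.2)² / (0.030) = 161
ΔG = RT ln(Q_p/K_p) = (8.314 J mol⁻¹ K⁻¹)(1200 K) × ln(161/48)
   = (9.977 kJ/mol)(1.210) = 12.1 kJ/mol
ΔG > 0, so the forward reaction is non-spontaneous (proceeds in reverse).

ΔG = 12.1 kJ/mol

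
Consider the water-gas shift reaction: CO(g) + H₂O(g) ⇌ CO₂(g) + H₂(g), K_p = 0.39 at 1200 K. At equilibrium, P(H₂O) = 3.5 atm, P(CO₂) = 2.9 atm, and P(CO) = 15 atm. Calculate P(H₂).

At equilibrium, K_p = P(CO₂)·P(H₂) / (P(CO)·P(H₂O)) = 0.39.
(2.9)·(P(H₂)) / ((15)·(3.5)) = 0.39
P(H₂) = 7.06 = 7.1 atm

P(H₂) = 7.1 atm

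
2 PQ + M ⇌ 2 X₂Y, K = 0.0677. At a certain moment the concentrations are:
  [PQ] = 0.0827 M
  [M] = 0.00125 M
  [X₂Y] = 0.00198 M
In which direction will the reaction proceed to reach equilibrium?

in the reverse direction

Q = [X₂Y]² / ([PQ]²·[M]) = (0.00198)² / ((0.0827)²·(0.00125)) = 0.459
Q = 0.459 > K = 0.0677, so the reverse reaction proceeds.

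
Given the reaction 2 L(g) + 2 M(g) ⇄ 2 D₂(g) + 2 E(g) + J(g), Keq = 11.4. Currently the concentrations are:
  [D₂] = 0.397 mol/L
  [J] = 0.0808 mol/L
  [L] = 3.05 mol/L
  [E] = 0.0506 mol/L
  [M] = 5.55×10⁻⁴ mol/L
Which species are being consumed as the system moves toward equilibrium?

none (at equilibrium)

Q = [D₂]²·[E]²·[J] / ([L]²·[M]²) = (0.397)²·(0.0506)²·(0.0808) / ((3.05)²·(5.55×10⁻⁴)²) = 11.4
Q = 11.4 = Keq; the system is at equilibrium.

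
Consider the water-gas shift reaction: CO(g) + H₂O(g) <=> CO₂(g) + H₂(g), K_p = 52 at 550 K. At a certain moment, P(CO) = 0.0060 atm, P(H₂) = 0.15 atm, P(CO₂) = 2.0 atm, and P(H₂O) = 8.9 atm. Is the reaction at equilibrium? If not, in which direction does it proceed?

toward products

Q_p = P(CO₂)·P(H₂) / (P(CO)·P(H₂O)) = (2.0)·(0.15) / ((0.0060)·(8.9)) = 5.6
Q_p = 5.6 < K_p = 52, so the forward reaction proceeds.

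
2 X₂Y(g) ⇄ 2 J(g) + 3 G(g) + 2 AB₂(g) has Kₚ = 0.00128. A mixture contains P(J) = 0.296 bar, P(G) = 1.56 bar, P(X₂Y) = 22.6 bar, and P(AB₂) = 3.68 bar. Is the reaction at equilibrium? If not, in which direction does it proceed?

Qₚ = P(J)²·P(G)³·P(AB₂)² / P(X₂Y)² = (0.296)²·(1.56)³·(3.68)² / (22.6)² = 0.00882
Qₚ = 0.00882 > Kₚ = 0.00128, so the reverse reaction proceeds.

to the left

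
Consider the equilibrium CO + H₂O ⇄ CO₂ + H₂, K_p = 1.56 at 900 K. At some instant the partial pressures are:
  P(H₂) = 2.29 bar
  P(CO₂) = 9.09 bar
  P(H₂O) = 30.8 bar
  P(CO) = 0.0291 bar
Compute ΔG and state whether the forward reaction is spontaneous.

Q_p = P(CO₂)·P(H₂) / (P(CO)·P(H₂O)) = (9.09)·(2.29) / ((0.0291)·(30.8)) = 23.2
ΔG = RT ln(Q_p/K_p) = (8.314 J mol⁻¹ K⁻¹)(900 K) × ln(23.2/1.56)
   = (7.483 kJ/mol)(2.699) = 20.2 kJ/mol
ΔG > 0, so the forward reaction is non-spontaneous (proceeds in reverse).

ΔG = 20.2 kJ/mol; the forward reaction is non-spontaneous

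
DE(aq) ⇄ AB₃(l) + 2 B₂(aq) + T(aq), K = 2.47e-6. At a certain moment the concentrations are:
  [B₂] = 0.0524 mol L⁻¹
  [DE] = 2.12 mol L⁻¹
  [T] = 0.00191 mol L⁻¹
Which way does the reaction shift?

no net change (already at equilibrium)

(AB₃ is a pure liquid — omitted from Q.)
Q = [B₂]²·[T] / [DE] = (0.0524)²·(0.00191) / (2.12) = 2.47e-6
Q = 2.47e-6 = K, so the system is already at equilibrium.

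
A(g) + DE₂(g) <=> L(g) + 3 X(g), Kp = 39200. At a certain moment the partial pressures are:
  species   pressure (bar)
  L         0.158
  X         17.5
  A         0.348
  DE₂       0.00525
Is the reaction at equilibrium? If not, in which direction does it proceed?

Qp = P(L)·P(X)³ / (P(A)·P(DE₂)) = (0.158)·(17.5)³ / ((0.348)·(0.00525)) = 4.63e5
Qp = 4.63e5 > Kp = 39200, so the reverse reaction proceeds.

toward reactants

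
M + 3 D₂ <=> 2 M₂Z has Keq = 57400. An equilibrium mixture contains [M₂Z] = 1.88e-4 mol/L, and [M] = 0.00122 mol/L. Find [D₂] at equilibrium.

At equilibrium, Keq = [M₂Z]² / ([M]·[D₂]³) = 57400.
(1.88e-4)² / ((0.00122)·([D₂])³) = 57400
[D₂]³ = 5.05e-10 ⇒ [D₂] = 7.96e-4 mol/L

[D₂] = 7.96e-4 mol/L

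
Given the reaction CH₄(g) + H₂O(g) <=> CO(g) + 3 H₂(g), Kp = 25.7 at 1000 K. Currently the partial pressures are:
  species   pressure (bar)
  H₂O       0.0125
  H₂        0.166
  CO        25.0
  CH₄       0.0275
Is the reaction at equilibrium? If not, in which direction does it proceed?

Qp = P(CO)·P(H₂)³ / (P(CH₄)·P(H₂O)) = (25.0)·(0.166)³ / ((0.0275)·(0.0125)) = 333
Qp = 333 > Kp = 25.7, so the reverse reaction proceeds.

in the reverse direction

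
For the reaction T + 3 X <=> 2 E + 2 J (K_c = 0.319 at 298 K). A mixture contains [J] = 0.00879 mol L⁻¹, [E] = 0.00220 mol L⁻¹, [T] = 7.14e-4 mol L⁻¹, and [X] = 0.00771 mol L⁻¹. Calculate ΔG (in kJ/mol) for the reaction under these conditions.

Q_c = [E]²·[J]² / ([T]·[X]³) = (0.00220)²·(0.00879)² / ((7.14e-4)·(0.00771)³) = 1.14
ΔG = RT ln(Q_c/K_c) = (8.314 J mol⁻¹ K⁻¹)(298 K) × ln(1.14/0.319)
   = (2.478 kJ/mol)(1.274) = 3.16 kJ/mol
ΔG > 0, so the forward reaction is non-spontaneous (proceeds in reverse).

ΔG = 3.16 kJ/mol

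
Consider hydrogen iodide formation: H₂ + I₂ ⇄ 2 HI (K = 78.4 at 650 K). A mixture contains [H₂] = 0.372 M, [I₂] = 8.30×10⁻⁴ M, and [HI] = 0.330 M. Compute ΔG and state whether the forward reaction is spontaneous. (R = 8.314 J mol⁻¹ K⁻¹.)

ΔG = 8.13 kJ/mol; the forward reaction is non-spontaneous

Q = [HI]² / ([H₂]·[I₂]) = (0.330)² / ((0.372)·(8.30×10⁻⁴)) = 353
ΔG = RT ln(Q/K) = (8.314 J mol⁻¹ K⁻¹)(650 K) × ln(353/78.4)
   = (5.404 kJ/mol)(1.505) = 8.13 kJ/mol
ΔG > 0, so the forward reaction is non-spontaneous (proceeds in reverse).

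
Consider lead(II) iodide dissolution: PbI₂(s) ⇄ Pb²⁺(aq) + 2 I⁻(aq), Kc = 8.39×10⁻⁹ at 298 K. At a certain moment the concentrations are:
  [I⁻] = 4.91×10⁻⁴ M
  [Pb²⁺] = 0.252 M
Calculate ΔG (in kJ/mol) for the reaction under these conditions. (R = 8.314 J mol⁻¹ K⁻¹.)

ΔG = 4.91 kJ/mol

(PbI₂ is a pure solid — omitted from Qc.)
Qc = [Pb²⁺]·[I⁻]² = (0.252)·(4.91×10⁻⁴)² = 6.08×10⁻⁸
ΔG = RT ln(Qc/Kc) = (8.314 J mol⁻¹ K⁻¹)(298 K) × ln(6.08×10⁻⁸/8.39×10⁻⁹)
   = (2.478 kJ/mol)(1.981) = 4.91 kJ/mol
ΔG > 0, so the forward reaction is non-spontaneous (proceeds in reverse).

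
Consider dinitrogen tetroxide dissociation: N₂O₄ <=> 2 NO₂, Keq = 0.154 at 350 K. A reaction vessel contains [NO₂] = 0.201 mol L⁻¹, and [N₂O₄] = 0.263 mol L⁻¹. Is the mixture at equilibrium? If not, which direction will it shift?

yes, at equilibrium

Q = [NO₂]² / [N₂O₄] = (0.201)² / (0.263) = 0.154
Q = 0.154 = Keq; the system is at equilibrium.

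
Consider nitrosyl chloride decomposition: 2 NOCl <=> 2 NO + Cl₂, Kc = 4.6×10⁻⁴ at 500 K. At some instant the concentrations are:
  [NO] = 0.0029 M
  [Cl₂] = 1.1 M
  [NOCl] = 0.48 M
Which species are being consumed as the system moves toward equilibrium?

NOCl (reactants)

Qc = [NO]²·[Cl₂] / [NOCl]² = (0.0029)²·(1.1) / (0.48)² = 4.0×10⁻⁵
Qc = 4.0×10⁻⁵ < Kc = 4.6×10⁻⁴: net forward reaction.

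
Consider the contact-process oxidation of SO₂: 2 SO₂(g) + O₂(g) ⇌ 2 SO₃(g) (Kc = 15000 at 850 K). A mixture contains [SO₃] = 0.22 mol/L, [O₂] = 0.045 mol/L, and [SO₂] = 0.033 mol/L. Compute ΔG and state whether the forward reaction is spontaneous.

ΔG = -19.2 kJ/mol; the forward reaction is spontaneous

Qc = [SO₃]² / ([SO₂]²·[O₂]) = (0.22)² / ((0.033)²·(0.045)) = 988
ΔG = RT ln(Qc/Kc) = (8.314 J mol⁻¹ K⁻¹)(850 K) × ln(988/15000)
   = (7.067 kJ/mol)(-2.720) = -19.2 kJ/mol
ΔG < 0, so the forward reaction is spontaneous (proceeds forward).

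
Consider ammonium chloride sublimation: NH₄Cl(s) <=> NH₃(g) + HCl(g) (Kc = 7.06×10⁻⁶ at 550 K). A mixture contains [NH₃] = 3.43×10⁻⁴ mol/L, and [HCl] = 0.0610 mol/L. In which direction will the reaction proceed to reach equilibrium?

(NH₄Cl is a pure solid — omitted from Qc.)
Qc = [NH₃]·[HCl] = (3.43×10⁻⁴)·(0.0610) = 2.09×10⁻⁵
Qc = 2.09×10⁻⁵ > Kc = 7.06×10⁻⁶, so the reverse reaction proceeds.

to the left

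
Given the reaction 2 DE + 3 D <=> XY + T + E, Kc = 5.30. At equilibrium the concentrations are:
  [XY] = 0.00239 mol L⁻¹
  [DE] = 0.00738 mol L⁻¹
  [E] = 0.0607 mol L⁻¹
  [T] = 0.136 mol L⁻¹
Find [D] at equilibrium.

[D] = 0.409 mol L⁻¹

At equilibrium, Kc = [XY]·[T]·[E] / ([DE]²·[D]³) = 5.30.
(0.00239)·(0.136)·(0.0607) / ((0.00738)²·([D])³) = 5.30
[D]³ = 0.0683 ⇒ [D] = 0.409 mol L⁻¹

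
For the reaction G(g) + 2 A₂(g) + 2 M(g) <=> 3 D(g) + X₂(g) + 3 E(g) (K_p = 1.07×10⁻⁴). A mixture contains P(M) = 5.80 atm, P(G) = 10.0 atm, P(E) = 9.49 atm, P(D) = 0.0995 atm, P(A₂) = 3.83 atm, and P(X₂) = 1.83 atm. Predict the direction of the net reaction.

in the reverse direction

Q_p = P(D)³·P(X₂)·P(E)³ / (P(G)·P(A₂)²·P(M)²) = (0.0995)³·(1.83)·(9.49)³ / ((10.0)·(3.83)²·(5.80)²) = 3.12×10⁻⁴
Q_p = 3.12×10⁻⁴ > K_p = 1.07×10⁻⁴, so the reverse reaction proceeds.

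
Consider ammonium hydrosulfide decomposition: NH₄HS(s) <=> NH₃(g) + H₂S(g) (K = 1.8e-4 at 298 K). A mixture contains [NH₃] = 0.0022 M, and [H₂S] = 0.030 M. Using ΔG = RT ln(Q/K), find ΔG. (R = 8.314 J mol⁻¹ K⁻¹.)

ΔG = -2.49 kJ/mol

(NH₄HS is a pure solid — omitted from Q.)
Q = [NH₃]·[H₂S] = (0.0022)·(0.030) = 6.60e-5
ΔG = RT ln(Q/K) = (8.314 J mol⁻¹ K⁻¹)(298 K) × ln(6.60e-5/1.8e-4)
   = (2.478 kJ/mol)(-1.003) = -2.49 kJ/mol
ΔG < 0, so the forward reaction is spontaneous (proceeds forward).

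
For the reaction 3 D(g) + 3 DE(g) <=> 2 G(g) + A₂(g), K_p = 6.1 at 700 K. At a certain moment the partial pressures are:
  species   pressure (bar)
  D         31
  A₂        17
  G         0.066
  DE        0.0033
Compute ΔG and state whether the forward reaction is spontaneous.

ΔG = 14.1 kJ/mol; the forward reaction is non-spontaneous

Q_p = P(G)²·P(A₂) / (P(D)³·P(DE)³) = (0.066)²·(17) / ((31)³·(0.0033)³) = 69.2
ΔG = RT ln(Q_p/K_p) = (8.314 J mol⁻¹ K⁻¹)(700 K) × ln(69.2/6.1)
   = (5.820 kJ/mol)(2.429) = 14.1 kJ/mol
ΔG > 0, so the forward reaction is non-spontaneous (proceeds in reverse).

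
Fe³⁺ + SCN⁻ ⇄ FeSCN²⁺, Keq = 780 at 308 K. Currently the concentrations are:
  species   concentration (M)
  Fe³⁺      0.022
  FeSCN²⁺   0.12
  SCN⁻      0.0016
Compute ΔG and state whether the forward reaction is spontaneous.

Q = [FeSCN²⁺] / ([Fe³⁺]·[SCN⁻]) = (0.12) / ((0.022)·(0.0016)) = 3410
ΔG = RT ln(Q/Keq) = (8.314 J mol⁻¹ K⁻¹)(308 K) × ln(3410/780)
   = (2.561 kJ/mol)(1.475) = 3.78 kJ/mol
ΔG > 0, so the forward reaction is non-spontaneous (proceeds in reverse).

ΔG = 3.78 kJ/mol; the forward reaction is non-spontaneous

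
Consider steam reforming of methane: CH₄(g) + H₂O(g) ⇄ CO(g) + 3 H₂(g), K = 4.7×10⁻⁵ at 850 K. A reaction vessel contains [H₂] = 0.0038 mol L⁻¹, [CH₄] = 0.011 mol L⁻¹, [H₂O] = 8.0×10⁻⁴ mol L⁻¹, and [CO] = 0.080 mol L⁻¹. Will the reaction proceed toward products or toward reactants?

Q = [CO]·[H₂]³ / ([CH₄]·[H₂O]) = (0.080)·(0.0038)³ / ((0.011)·(8.0×10⁻⁴)) = 5.0×10⁻⁴
Q = 5.0×10⁻⁴ > K = 4.7×10⁻⁵, so the reverse reaction proceeds.

in the reverse direction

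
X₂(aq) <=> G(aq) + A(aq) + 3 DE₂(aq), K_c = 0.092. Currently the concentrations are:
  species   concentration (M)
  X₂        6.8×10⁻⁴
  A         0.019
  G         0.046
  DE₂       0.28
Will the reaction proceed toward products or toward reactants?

Q_c = [G]·[A]·[DE₂]³ / [X₂] = (0.046)·(0.019)·(0.28)³ / (6.8×10⁻⁴) = 0.028
Q_c = 0.028 < K_c = 0.092, so the forward reaction proceeds.

toward products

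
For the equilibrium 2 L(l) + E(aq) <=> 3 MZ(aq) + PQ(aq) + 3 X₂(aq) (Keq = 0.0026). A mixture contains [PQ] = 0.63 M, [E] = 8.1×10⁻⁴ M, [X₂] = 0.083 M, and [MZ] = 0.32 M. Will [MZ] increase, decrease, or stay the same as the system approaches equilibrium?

(L is a pure liquid — omitted from Q.)
Q = [MZ]³·[PQ]·[X₂]³ / [E] = (0.32)³·(0.63)·(0.083)³ / (8.1×10⁻⁴) = 0.015
Q = 0.015 > Keq = 0.0026: net reverse reaction.
MZ is a product, so it decreases.

decrease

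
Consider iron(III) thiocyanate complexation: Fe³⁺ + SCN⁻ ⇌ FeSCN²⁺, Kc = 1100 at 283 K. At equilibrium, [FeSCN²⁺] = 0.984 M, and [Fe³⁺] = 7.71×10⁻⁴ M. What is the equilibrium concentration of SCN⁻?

At equilibrium, Kc = [FeSCN²⁺] / ([Fe³⁺]·[SCN⁻]) = 1100.
(0.984) / ((7.71×10⁻⁴)·([SCN⁻])) = 1100
[SCN⁻] = 1.16 M

[SCN⁻] = 1.16 M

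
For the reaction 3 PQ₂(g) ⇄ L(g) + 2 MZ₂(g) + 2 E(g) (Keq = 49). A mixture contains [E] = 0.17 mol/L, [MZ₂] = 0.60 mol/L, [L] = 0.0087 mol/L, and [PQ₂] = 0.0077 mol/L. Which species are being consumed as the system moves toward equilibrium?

Q = [L]·[MZ₂]²·[E]² / [PQ₂]³ = (0.0087)·(0.60)²·(0.17)² / (0.0077)³ = 200
Q = 200 > Keq = 49: net reverse reaction.

L, MZ₂, E (products)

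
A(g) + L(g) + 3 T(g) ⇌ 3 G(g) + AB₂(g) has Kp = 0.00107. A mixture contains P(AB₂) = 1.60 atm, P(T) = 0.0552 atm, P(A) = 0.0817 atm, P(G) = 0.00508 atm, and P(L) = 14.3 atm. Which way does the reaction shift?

Qp = P(G)³·P(AB₂) / (P(A)·P(L)·P(T)³) = (0.00508)³·(1.60) / ((0.0817)·(14.3)·(0.0552)³) = 0.00107
Qp = 0.00107 = Kp, so the system is already at equilibrium.

no net change (already at equilibrium)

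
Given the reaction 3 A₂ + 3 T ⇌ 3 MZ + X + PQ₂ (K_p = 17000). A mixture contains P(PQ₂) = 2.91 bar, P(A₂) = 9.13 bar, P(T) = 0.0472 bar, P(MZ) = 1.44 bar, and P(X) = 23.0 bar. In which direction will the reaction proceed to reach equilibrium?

Q_p = P(MZ)³·P(X)·P(PQ₂) / (P(A₂)³·P(T)³) = (1.44)³·(23.0)·(2.91) / ((9.13)³·(0.0472)³) = 2500
Q_p = 2500 < K_p = 17000, so the forward reaction proceeds.

toward products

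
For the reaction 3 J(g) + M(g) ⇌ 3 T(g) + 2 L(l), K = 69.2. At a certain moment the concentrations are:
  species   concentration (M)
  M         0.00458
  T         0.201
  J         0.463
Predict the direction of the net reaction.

(L is a pure liquid — omitted from Q.)
Q = [T]³ / ([J]³·[M]) = (0.201)³ / ((0.463)³·(0.00458)) = 17.9
Q = 17.9 < K = 69.2, so the forward reaction proceeds.

in the forward direction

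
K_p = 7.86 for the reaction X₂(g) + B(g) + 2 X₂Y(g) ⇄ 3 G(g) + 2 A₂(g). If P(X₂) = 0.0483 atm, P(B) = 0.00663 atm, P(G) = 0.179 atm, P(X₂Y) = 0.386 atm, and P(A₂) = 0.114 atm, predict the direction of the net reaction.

to the right

Q_p = P(G)³·P(A₂)² / (P(X₂)·P(B)·P(X₂Y)²) = (0.179)³·(0.114)² / ((0.0483)·(0.00663)·(0.386)²) = 1.56
Q_p = 1.56 < K_p = 7.86, so the forward reaction proceeds.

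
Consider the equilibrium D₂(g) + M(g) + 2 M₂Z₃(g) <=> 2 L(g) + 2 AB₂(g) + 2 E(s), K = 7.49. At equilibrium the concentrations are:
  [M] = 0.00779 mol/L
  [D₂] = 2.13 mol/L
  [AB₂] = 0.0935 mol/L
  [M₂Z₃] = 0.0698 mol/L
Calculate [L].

[L] = 0.263 mol/L

(E is a pure solid — omitted from K.)
At equilibrium, K = [L]²·[AB₂]² / ([D₂]·[M]·[M₂Z₃]²) = 7.49.
([L])²·(0.0935)² / ((2.13)·(0.00779)·(0.0698)²) = 7.49
[L]² = 0.0693 ⇒ [L] = 0.263 mol/L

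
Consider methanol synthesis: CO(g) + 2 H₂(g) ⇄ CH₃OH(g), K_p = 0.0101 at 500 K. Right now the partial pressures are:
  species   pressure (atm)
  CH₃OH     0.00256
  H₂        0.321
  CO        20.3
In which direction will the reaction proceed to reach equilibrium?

forward (toward products)

Q_p = P(CH₃OH) / (P(CO)·P(H₂)²) = (0.00256) / ((20.3)·(0.321)²) = 0.00122
Q_p = 0.00122 < K_p = 0.0101, so the forward reaction proceeds.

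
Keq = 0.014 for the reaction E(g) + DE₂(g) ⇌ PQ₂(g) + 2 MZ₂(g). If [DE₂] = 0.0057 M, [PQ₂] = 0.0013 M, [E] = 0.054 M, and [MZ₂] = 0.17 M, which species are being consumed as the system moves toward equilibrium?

PQ₂, MZ₂ (products)

Q = [PQ₂]·[MZ₂]² / ([E]·[DE₂]) = (0.0013)·(0.17)² / ((0.054)·(0.0057)) = 0.12
Q = 0.12 > Keq = 0.014: net reverse reaction.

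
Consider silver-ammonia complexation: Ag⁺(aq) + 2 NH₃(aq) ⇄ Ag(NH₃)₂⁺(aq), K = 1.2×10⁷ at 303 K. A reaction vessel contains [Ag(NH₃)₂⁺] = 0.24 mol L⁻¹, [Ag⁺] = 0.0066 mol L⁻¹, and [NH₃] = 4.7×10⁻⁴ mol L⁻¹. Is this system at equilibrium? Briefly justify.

no; Q > K, reaction proceeds in reverse

Q = [Ag(NH₃)₂⁺] / ([Ag⁺]·[NH₃]²) = (0.24) / ((0.0066)·(4.7×10⁻⁴)²) = 1.6×10⁸
Q = 1.6×10⁸ > K = 1.2×10⁷: net reverse reaction.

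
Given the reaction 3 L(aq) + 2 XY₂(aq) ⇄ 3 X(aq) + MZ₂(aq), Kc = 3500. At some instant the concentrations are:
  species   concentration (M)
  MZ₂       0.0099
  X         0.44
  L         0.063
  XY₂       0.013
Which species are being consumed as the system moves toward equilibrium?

X, MZ₂ (products)

Qc = [X]³·[MZ₂] / ([L]³·[XY₂]²) = (0.44)³·(0.0099) / ((0.063)³·(0.013)²) = 20000
Qc = 20000 > Kc = 3500: net reverse reaction.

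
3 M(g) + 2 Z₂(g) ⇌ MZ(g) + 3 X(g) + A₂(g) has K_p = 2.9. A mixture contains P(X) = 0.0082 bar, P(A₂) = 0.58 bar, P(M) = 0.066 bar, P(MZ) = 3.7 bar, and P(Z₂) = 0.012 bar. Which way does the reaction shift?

toward reactants

Q_p = P(MZ)·P(X)³·P(A₂) / (P(M)³·P(Z₂)²) = (3.7)·(0.0082)³·(0.58) / ((0.066)³·(0.012)²) = 29
Q_p = 29 > K_p = 2.9, so the reverse reaction proceeds.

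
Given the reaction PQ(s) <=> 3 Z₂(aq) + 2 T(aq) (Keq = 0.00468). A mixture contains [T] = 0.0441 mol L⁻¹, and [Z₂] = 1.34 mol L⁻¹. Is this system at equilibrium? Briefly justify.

(PQ is a pure solid — omitted from Q.)
Q = [Z₂]³·[T]² = (1.34)³·(0.0441)² = 0.00468
Q = 0.00468 = Keq; the system is at equilibrium.

yes, at equilibrium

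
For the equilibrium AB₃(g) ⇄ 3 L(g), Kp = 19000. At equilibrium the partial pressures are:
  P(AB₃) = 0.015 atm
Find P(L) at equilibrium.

P(L) = 6.6 atm

At equilibrium, Kp = P(L)³ / P(AB₃) = 19000.
(P(L))³ / (0.015) = 19000
P(L)³ = 285 ⇒ P(L) = 6.6 atm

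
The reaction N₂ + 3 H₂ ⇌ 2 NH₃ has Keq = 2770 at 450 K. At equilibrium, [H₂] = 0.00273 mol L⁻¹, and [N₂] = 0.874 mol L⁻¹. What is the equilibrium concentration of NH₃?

[NH₃] = 0.00702 mol L⁻¹

At equilibrium, Keq = [NH₃]² / ([N₂]·[H₂]³) = 2770.
([NH₃])² / ((0.874)·(0.00273)³) = 2770
[NH₃]² = 4.93e-5 ⇒ [NH₃] = 0.00702 mol L⁻¹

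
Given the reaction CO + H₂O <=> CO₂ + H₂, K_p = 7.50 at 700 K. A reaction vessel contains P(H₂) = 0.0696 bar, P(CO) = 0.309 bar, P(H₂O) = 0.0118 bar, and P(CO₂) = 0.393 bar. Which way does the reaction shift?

Q_p = P(CO₂)·P(H₂) / (P(CO)·P(H₂O)) = (0.393)·(0.0696) / ((0.309)·(0.0118)) = 7.50
Q_p = 7.50 = K_p, so the system is already at equilibrium.

no net change (already at equilibrium)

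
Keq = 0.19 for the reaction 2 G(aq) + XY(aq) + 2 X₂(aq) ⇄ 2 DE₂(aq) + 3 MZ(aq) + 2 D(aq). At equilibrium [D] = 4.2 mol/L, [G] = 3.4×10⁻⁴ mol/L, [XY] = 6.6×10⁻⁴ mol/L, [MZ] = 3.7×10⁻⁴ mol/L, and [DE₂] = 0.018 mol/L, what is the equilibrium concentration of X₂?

[X₂] = 0.14 mol/L

At equilibrium, Keq = [DE₂]²·[MZ]³·[D]² / ([G]²·[XY]·[X₂]²) = 0.19.
(0.018)²·(3.7×10⁻⁴)³·(4.2)² / ((3.4×10⁻⁴)²·(6.6×10⁻⁴)·([X₂])²) = 0.19
[X₂]² = 0.0200 ⇒ [X₂] = 0.14 mol/L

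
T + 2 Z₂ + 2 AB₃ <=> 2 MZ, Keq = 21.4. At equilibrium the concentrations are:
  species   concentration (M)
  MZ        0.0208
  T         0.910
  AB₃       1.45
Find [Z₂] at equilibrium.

At equilibrium, Keq = [MZ]² / ([T]·[Z₂]²·[AB₃]²) = 21.4.
(0.0208)² / ((0.910)·([Z₂])²·(1.45)²) = 21.4
[Z₂]² = 1.06×10⁻⁵ ⇒ [Z₂] = 0.00325 M

[Z₂] = 0.00325 M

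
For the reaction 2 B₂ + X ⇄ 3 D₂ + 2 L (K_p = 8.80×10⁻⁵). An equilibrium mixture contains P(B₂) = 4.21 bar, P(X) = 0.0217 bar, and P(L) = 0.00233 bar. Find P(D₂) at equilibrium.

P(D₂) = 1.84 bar

At equilibrium, K_p = P(D₂)³·P(L)² / (P(B₂)²·P(X)) = 8.80×10⁻⁵.
(P(D₂))³·(0.00233)² / ((4.21)²·(0.0217)) = 8.80×10⁻⁵
P(D₂)³ = 6.23 ⇒ P(D₂) = 1.84 bar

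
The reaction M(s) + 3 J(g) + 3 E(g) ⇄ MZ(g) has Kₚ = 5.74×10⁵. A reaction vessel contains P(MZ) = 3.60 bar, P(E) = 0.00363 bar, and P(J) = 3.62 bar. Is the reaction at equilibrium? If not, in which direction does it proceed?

in the reverse direction

(M is a pure solid — omitted from Qₚ.)
Qₚ = P(MZ) / (P(J)³·P(E)³) = (3.60) / ((3.62)³·(0.00363)³) = 1.59×10⁶
Qₚ = 1.59×10⁶ > Kₚ = 5.74×10⁵, so the reverse reaction proceeds.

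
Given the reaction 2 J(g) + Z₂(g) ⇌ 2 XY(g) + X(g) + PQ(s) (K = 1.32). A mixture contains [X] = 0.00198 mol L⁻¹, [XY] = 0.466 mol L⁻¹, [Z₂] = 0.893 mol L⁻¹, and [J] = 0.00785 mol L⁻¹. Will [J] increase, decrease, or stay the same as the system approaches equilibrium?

increase

(PQ is a pure solid — omitted from Q.)
Q = [XY]²·[X] / ([J]²·[Z₂]) = (0.466)²·(0.00198) / ((0.00785)²·(0.893)) = 7.81
Q = 7.81 > K = 1.32: net reverse reaction.
J is a reactant, so it increases.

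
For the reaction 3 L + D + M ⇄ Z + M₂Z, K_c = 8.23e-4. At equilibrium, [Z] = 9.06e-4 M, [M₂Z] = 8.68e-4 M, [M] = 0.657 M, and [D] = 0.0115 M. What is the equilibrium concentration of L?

[L] = 0.502 M

At equilibrium, K_c = [Z]·[M₂Z] / ([L]³·[D]·[M]) = 8.23e-4.
(9.06e-4)·(8.68e-4) / (([L])³·(0.0115)·(0.657)) = 8.23e-4
[L]³ = 0.126 ⇒ [L] = 0.502 M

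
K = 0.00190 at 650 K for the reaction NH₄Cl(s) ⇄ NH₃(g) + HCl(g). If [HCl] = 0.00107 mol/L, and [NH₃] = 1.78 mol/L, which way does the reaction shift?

(NH₄Cl is a pure solid — omitted from Q.)
Q = [NH₃]·[HCl] = (1.78)·(0.00107) = 0.00190
Q = 0.00190 = K, so the system is already at equilibrium.

no net change (already at equilibrium)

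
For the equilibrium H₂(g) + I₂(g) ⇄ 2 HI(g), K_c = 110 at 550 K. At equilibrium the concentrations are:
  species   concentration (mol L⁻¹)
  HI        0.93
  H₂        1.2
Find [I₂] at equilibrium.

At equilibrium, K_c = [HI]² / ([H₂]·[I₂]) = 110.
(0.93)² / ((1.2)·([I₂])) = 110
[I₂] = 0.00655 = 0.0066 mol L⁻¹

[I₂] = 0.0066 mol L⁻¹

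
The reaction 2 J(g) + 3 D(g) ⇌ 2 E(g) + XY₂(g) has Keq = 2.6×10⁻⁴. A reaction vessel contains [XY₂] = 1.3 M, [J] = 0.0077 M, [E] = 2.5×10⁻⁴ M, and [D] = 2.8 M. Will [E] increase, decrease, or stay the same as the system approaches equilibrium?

increase

Q = [E]²·[XY₂] / ([J]²·[D]³) = (2.5×10⁻⁴)²·(1.3) / ((0.0077)²·(2.8)³) = 6.2×10⁻⁵
Q = 6.2×10⁻⁵ < Keq = 2.6×10⁻⁴: net forward reaction.
E is a product, so it increases.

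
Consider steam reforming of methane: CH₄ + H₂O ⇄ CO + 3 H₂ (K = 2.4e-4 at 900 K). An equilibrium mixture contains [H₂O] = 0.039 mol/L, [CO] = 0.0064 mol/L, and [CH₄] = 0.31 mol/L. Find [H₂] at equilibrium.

At equilibrium, K = [CO]·[H₂]³ / ([CH₄]·[H₂O]) = 2.4e-4.
(0.0064)·([H₂])³ / ((0.31)·(0.039)) = 2.4e-4
[H₂]³ = 4.53e-4 ⇒ [H₂] = 0.077 mol/L

[H₂] = 0.077 mol/L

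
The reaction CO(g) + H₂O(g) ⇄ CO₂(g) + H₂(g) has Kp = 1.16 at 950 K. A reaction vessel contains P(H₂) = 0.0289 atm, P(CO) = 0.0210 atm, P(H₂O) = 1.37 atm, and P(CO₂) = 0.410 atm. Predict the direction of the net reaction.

in the forward direction

Qp = P(CO₂)·P(H₂) / (P(CO)·P(H₂O)) = (0.410)·(0.0289) / ((0.0210)·(1.37)) = 0.412
Qp = 0.412 < Kp = 1.16, so the forward reaction proceeds.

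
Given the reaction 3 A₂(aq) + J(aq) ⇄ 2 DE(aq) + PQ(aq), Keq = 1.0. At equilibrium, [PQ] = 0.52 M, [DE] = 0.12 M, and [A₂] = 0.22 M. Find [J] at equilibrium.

At equilibrium, Keq = [DE]²·[PQ] / ([A₂]³·[J]) = 1.0.
(0.12)²·(0.52) / ((0.22)³·([J])) = 1.0
[J] = 0.703 = 0.70 M

[J] = 0.70 M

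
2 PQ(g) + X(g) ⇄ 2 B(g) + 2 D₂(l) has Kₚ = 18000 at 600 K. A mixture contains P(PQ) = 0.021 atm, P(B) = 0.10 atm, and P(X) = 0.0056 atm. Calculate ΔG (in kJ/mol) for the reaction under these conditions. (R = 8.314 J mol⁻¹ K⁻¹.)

(D₂ is a pure liquid — omitted from Qₚ.)
Qₚ = P(B)² / (P(PQ)²·P(X)) = (0.10)² / ((0.021)²·(0.0056)) = 4050
ΔG = RT ln(Qₚ/Kₚ) = (8.314 J mol⁻¹ K⁻¹)(600 K) × ln(4050/18000)
   = (4.988 kJ/mol)(-1.492) = -7.44 kJ/mol
ΔG < 0, so the forward reaction is spontaneous (proceeds forward).

ΔG = -7.44 kJ/mol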